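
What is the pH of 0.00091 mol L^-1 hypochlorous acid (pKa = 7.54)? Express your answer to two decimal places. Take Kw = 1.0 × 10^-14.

HOCl ⇌ OCl- + H+
Ka = 10^(−7.54) = 2.88 × 10^-8
From the ICE table, Ka = x²/(0.00091 − x) = 2.88 × 10^-8.
Since Ka ≪ C₀, x ≈ √(Ka·C₀) = 5.12 × 10^-6 M.
Check: 0.56% ionized — well under 5%, approximation valid.
pH = −log(5.12 × 10^-6) = 5.29

pH = 5.29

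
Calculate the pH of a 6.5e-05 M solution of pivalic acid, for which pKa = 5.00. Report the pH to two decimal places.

pH = 4.68

(CH3)3CCOOH ⇌ (CH3)3CCOO- + H+
Ka = 10^(−5.00) = 1.00 × 10^-5
Let x = [H+] at equilibrium. Ka = x²/(6.5e-05 − x).
The 5% rule fails; solving x² + Ka·x − Ka·C₀ = 0 exactly:
x = (−Ka + √(Ka² + 4·Ka·C₀))/2 = 2.10 × 10^-5 M
pH = −log(2.10 × 10^-5) = 4.68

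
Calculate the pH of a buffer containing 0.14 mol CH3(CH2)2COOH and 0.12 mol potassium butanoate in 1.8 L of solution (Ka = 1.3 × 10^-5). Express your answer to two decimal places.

pH = 4.82

pKa = −log(1.3 × 10^-5) = 4.886
Using pH = pKa + log([base]/[acid]) with [base]/[acid] = 0.12/0.14:
pH = 4.886 + (-0.067) = 4.82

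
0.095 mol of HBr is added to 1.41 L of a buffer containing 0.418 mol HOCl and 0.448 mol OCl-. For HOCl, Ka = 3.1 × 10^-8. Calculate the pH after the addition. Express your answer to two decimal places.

Added H+ converts OCl- to HOCl: HOCl → 0.513 mol, OCl- → 0.353 mol.
pKa = −log(3.1 × 10^-8) = 7.509
pH = pKa + log(n_OCl-/n_HOCl) = 7.509 + log(0.353/0.513) = 7.509 + (-0.162)

pH = 7.35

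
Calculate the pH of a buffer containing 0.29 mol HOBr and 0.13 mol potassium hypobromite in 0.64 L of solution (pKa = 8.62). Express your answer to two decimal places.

pH = pKa + log([A⁻]/[HA]) = 8.62 + log(0.13/0.29)
pH = 8.62 + (-0.348) = 8.27

pH = 8.27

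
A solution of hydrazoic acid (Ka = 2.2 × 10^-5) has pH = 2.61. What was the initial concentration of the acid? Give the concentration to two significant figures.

C₀ = 2.8 × 10^-1 M

[H+] = 10^(-2.61) = 2.45 × 10^-3 M = x
Ka = x²/(C₀ − x) ⇒ C₀ = x + x²/Ka
C₀ = 2.45 × 10^-3 + (2.45 × 10^-3)²/(2.2 × 10^-5) = 2.75 × 10^-1 M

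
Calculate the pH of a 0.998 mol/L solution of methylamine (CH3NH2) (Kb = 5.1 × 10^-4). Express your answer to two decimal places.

CH3NH2 + H2O ⇌ CH3NH3+ + OH-
Let x = [OH-] at equilibrium. Kb = x²/(0.998 − x).
Assume x ≪ 0.998: x ≈ √(5.1 × 10^-4 × 0.998) = 2.26 × 10^-2 M
pOH = −log(2.26 × 10^-2) = 1.65; pH = 14.00 − 1.65 = 12.35

pH = 12.35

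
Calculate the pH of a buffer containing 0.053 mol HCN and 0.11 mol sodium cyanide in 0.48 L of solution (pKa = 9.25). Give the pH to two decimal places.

Henderson–Hasselbalch: pH = pKa + log([CN-]/[HCN]) = 9.25 + log(0.11/0.053)
pH = 9.25 + (+0.317) = 9.57

pH = 9.57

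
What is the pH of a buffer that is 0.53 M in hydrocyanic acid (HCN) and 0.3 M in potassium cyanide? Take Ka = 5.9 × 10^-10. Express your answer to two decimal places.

pKa = −log(5.9 × 10^-10) = 9.229
Henderson–Hasselbalch: pH = pKa + log([CN-]/[HCN]) = 9.229 + log(0.3/0.53)
pH = 9.229 + (-0.247) = 8.98

pH = 8.98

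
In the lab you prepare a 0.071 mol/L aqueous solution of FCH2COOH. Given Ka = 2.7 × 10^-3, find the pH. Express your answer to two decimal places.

FCH2COOH ⇌ FCH2COO- + H+
Ka = x²/(0.071 − x) = 2.7 × 10^-3
Here C₀/Ka ≈ 26.3, so the small-x approximation fails. Use the quadratic:
x = [−0.0027 + √(0.0027² + 0.000767)]/2 = 1.26 × 10^-2 M
pH = −log[H+] = −log(1.26 × 10^-2) = 1.90

pH = 1.90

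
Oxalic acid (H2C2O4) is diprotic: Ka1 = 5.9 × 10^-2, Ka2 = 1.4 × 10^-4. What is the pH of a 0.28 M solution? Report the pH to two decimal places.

Ka1 ≫ Ka2, so treat the first dissociation as the only significant source of H+.
Ka1 = x²/(0.28 − x) = 5.9 × 10^-2
Solving the quadratic: x = (−Ka1 + √(Ka1² + 4·Ka1·C₀))/2 = 1.02 × 10^-1 M
pH = −log(1.02 × 10^-1) = 0.99

pH = 0.99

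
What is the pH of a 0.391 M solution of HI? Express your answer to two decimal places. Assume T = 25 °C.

HI is a strong acid and dissociates completely, so [H+] = 0.391 M.
pH = -log(0.391) = 0.41

pH = 0.41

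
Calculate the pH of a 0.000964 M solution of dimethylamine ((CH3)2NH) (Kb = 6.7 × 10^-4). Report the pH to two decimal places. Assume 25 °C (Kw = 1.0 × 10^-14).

pH = 10.73

(CH3)2NH + H2O ⇌ (CH3)2NH2+ + OH-
From the ICE table, Kb = x²/(0.000964 − x) = 6.7 × 10^-4.
Here C₀/Kb ≈ 1.44, so the small-x approximation fails. Use the quadratic:
x = [−0.00067 + √(0.00067² + 2.58e-06)]/2 = 5.36 × 10^-4 M
pOH = 3.27, so pH = 14.00 − pOH = 10.73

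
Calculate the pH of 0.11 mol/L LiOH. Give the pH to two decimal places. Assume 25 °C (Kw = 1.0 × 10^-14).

LiOH is a strong base; [OH-] = 0.11 M.
pOH = -log(0.11) = 0.96
pH = 14.00 - 0.96 = 13.04

pH = 13.04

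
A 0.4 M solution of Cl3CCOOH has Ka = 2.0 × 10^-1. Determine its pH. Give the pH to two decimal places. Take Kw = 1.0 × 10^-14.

Cl3CCOOH ⇌ Cl3CCOO- + H+
From the ICE table, Ka = x²/(0.4 − x) = 2.0 × 10^-1.
x is not negligible relative to C₀; solve x² + 0.2·x − 0.08 = 0.
x = (−Ka + √(Ka² + 4·Ka·C₀))/2 = 2.00 × 10^-1 M
pH = −log(2.00 × 10^-1) = 0.70

pH = 0.70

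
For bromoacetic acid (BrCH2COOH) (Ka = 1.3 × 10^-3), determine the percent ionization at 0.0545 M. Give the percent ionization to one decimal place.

14.3%

BrCH2COOH ⇌ BrCH2COO- + H+; let x = [H+] at equilibrium.
Solve x² + 0.0013x − 7.09e-05 = 0 → x = 7.79 × 10^-3 M
% ionization = x/C₀ × 100% = 7.79 × 10^-3/0.0545 × 100% = 14.3%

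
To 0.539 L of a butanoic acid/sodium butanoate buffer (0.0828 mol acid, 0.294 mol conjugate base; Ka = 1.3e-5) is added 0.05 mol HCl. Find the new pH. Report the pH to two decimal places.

Added H+ converts CH3(CH2)2COO- to CH3(CH2)2COOH: CH3(CH2)2COOH → 0.133 mol, CH3(CH2)2COO- → 0.244 mol.
pKa = −log(1.3 × 10^-5) = 4.886
pH = pKa + log([A⁻]/[HA]) = 4.886 + log(0.244/0.133) = 4.886 +0.264

pH = 5.15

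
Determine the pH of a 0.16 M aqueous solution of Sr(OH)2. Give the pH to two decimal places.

Sr(OH)2 is a strong base (each formula unit releases 2 OH-); [OH-] = 0.32 M.
pOH = -log(0.32) = 0.49
pH = 14.00 - 0.49 = 13.51

pH = 13.51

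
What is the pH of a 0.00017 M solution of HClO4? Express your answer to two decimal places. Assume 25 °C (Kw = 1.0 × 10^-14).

pH = 3.77

HClO4 is a strong acid and dissociates completely, so [H+] = 0.00017 M.
pH = -log(0.00017) = 3.77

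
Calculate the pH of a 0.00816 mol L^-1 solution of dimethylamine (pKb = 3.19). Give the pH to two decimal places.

pH = 11.30

(CH3)2NH + H2O ⇌ (CH3)2NH2+ + OH-
Kb = 10^(−3.19) = 6.46 × 10^-4
Let x = [OH-] at equilibrium. Kb = x²/(0.00816 − x).
x is not negligible relative to C₀; solve x² + 0.000646·x − 5.27e-06 = 0.
x = [−0.000646 + √(0.000646² + 2.11e-05)]/2 = 2.00 × 10^-3 M
pOH = 2.70, so pH = 14.00 − pOH = 11.30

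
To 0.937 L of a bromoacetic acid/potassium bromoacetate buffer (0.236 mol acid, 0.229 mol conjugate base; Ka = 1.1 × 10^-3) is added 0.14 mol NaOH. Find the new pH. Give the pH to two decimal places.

OH- converts BrCH2COOH to BrCH2COO-: BrCH2COOH → 0.096 mol, BrCH2COO- → 0.369 mol.
pKa = −log(1.1 × 10^-3) = 2.959
pH = pKa + log(n_BrCH2COO-/n_BrCH2COOH) = 2.959 + log(0.369/0.096) = 2.959 + (+0.585)

pH = 3.54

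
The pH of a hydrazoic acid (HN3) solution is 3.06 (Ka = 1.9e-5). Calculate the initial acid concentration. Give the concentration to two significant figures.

[H+] = 10^(-3.06) = 8.71 × 10^-4 M = x
Ka = x²/(C₀ − x) ⇒ C₀ = x + x²/Ka
C₀ = 8.71 × 10^-4 + (8.71 × 10^-4)²/(1.9 × 10^-5) = 4.08 × 10^-2 M

C₀ = 4.1 × 10^-2 M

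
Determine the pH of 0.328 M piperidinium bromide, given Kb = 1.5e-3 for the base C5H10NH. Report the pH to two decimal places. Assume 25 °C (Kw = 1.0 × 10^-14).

pH = 5.83

C5H10NH2+ is the conjugate acid of the weak base C5H10NH.
Ka = Kw/Kb = 1.0×10^-14 / 1.5 × 10^-3 = 6.67 × 10^-12
Let x = [H+] at equilibrium. Ka = x²/(0.328 − x).
Neglecting x in the denominator: x = √(6.67 × 10^-12 × 0.328) = 1.48 × 10^-6 M
Check: 0.00045% ionized — well under 5%, approximation valid.
pH = −log(1.48 × 10^-6) = 5.83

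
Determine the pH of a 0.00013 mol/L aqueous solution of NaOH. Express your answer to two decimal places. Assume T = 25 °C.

NaOH is a strong base; [OH-] = 0.00013 M.
pOH = -log(0.00013) = 3.89
pH = 14.00 - 3.89 = 10.11

pH = 10.11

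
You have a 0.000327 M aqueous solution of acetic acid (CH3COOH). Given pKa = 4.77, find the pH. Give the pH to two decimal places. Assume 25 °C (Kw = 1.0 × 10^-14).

pH = 4.18

CH3COOH ⇌ CH3COO- + H+
Ka = 10^(−4.77) = 1.70 × 10^-5
Let x = [H+] at equilibrium. Ka = x²/(0.000327 − x).
x is not negligible relative to C₀; solve x² + 1.7e-05·x − 5.56e-09 = 0.
x = (−Ka + √(Ka² + 4·Ka·C₀))/2 = 6.65 × 10^-5 M
pH = −log[H+] = −log(6.65 × 10^-5) = 4.18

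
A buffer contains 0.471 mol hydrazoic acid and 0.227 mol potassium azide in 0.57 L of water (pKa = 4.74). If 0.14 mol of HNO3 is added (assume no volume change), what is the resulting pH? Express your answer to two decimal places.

pH = 3.89

Added H+ converts N3- to HN3: HN3 → 0.611 mol, N3- → 0.087 mol.
pH = pKa + log(n_N3-/n_HN3) = 4.74 + log(0.087/0.611) = 4.74 + (-0.847)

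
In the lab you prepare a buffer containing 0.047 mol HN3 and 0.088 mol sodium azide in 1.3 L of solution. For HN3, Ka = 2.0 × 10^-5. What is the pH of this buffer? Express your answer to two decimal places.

pKa = −log(2.0 × 10^-5) = 4.699
pH = pKa + log([A⁻]/[HA]) = 4.699 + log(0.088/0.047)
pH = 4.699 + (+0.272) = 4.97

pH = 4.97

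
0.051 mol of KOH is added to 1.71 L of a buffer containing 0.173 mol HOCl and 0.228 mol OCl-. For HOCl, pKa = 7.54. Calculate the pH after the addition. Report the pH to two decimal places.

pH = 7.90

OH- converts HOCl to OCl-: HOCl → 0.122 mol, OCl- → 0.279 mol.
pH = pKa + log([A⁻]/[HA]) = 7.54 + log(0.279/0.122) = 7.54 +0.359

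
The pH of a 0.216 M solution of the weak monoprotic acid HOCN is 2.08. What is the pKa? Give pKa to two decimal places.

[H+] = 10^(-2.08) = 8.32 × 10^-3 M
At equilibrium [HA] = 0.216 − 8.32 × 10^-3 = 2.08 × 10^-1 M
Ka = [H+][A-]/[HA] = (8.32 × 10^-3)² / 2.08 × 10^-1 = 3.33 × 10^-4
pKa = -log(3.33 × 10^-4) = 3.48

pKa = 3.48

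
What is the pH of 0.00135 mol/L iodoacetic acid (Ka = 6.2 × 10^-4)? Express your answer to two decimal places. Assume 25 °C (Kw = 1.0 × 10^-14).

pH = 3.18

ICH2COOH ⇌ ICH2COO- + H+
Ka = [H+]²/(0.00135 − [H+]) = 6.2 × 10^-4
Here C₀/Ka ≈ 2.18, so the small-[H+] approximation fails. Use the quadratic:
[H+] = (−Ka + √(Ka² + 4·Ka·C₀))/2 = 6.56 × 10^-4 M
pH = −log[H+] = −log(6.56 × 10^-4) = 3.18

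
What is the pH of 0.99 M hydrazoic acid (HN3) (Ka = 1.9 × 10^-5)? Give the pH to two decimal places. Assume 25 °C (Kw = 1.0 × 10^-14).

pH = 2.36

HN3 ⇌ N3- + H+
Ka = [H+]²/(0.99 − [H+]) = 1.9 × 10^-5
Neglecting [H+] in the denominator: [H+] = √(1.9 × 10^-5 × 0.99) = 4.34 × 10^-3 M
Check: 0.44% ionized — well under 5%, approximation valid.
pH = −log[H+] = −log(4.34 × 10^-3) = 2.36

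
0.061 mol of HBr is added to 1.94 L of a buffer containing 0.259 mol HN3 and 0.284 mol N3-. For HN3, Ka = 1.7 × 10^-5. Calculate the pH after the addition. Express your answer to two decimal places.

pH = 4.61

After neutralization: n(HN3) = 0.32 mol, n(N3-) = 0.223 mol.
pKa = −log(1.7 × 10^-5) = 4.770
Henderson–Hasselbalch with mole ratio 0.223/0.32: pH = 4.770 + (-0.157)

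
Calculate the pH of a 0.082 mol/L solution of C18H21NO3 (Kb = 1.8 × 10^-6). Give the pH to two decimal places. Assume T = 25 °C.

pH = 10.58

C18H21NO3 + H2O ⇌ C18H22NO3+ + OH-
Let x = [OH-] at equilibrium. Kb = x²/(0.082 − x).
Since Kb ≪ C₀, x ≈ √(Kb·C₀) = 3.84 × 10^-4 M.
pOH = 3.42, so pH = 14.00 − pOH = 10.58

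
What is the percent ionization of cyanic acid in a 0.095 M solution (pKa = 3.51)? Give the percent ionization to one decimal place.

HOCN ⇌ OCN- + H+; let x = [H+] at equilibrium.
Ka = 10^(−3.51) = 3.09 × 10^-4
Ka = x²/(C₀ − x); solving the quadratic gives x = 5.27 × 10^-3 M.
% ionization = x/C₀ × 100% = 5.27 × 10^-3/0.095 × 100% = 5.5%

5.5%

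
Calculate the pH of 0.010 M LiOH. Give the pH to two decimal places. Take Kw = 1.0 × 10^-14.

LiOH is a strong base; [OH-] = 0.01 M.
pOH = -log(0.01) = 2.00
pH = 14.00 - 2.00 = 12.00

pH = 12.00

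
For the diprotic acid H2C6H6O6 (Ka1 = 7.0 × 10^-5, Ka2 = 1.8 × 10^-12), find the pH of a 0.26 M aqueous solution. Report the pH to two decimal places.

pH = 2.37

Since Ka1 ≫ Ka2, the first ionization dominates [H+].
Ka1 = x²/(0.26 − x) = 7.0 × 10^-5
x ≈ √(7.0 × 10^-5 × 0.26) = 4.27 × 10^-3 M
pH = −log(4.27 × 10^-3) = 2.37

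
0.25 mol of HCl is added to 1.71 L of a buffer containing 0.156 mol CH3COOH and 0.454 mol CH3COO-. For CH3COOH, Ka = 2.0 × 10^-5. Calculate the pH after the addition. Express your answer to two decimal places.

pH = 4.40

Added H+ converts CH3COO- to CH3COOH: CH3COOH → 0.406 mol, CH3COO- → 0.204 mol.
pKa = −log(2.0 × 10^-5) = 4.699
Henderson–Hasselbalch with mole ratio 0.204/0.406: pH = 4.699 + (-0.299)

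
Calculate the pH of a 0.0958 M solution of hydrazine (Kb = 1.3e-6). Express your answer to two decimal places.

N2H4 + H2O ⇌ N2H5+ + OH-
From the ICE table, Kb = [OH-]²/(0.0958 − [OH-]) = 1.3 × 10^-6.
Neglecting [OH-] in the denominator: [OH-] = √(1.3 × 10^-6 × 0.0958) = 3.53 × 10^-4 M
Check: 0.37% ionized — well under 5%, approximation valid.
pOH = 3.45, so pH = 14.00 − pOH = 10.55

pH = 10.55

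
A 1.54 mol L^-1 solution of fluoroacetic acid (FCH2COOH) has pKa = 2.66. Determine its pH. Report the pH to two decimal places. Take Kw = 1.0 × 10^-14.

pH = 1.24

FCH2COOH ⇌ FCH2COO- + H+
Ka = 10^(−2.66) = 2.19 × 10^-3
Ka = x²/(1.54 − x) = 2.19 × 10^-3
Assume x ≪ 1.54: x ≈ √(2.19 × 10^-3 × 1.54) = 5.81 × 10^-2 M
Check: 3.8% ionized — well under 5%, approximation valid.
pH = −log(5.81 × 10^-2) = 1.24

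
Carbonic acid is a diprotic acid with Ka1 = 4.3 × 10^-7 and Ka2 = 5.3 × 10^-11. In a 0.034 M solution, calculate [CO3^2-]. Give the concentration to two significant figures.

First ionization gives [H+] ≈ [HCO3-] = 1.21 × 10^-4 M.
Second step: Ka2 = [H+][CO3^2-]/[HCO3-] ≈ [CO3^2-] (since [H+] ≈ [HCO3-]).
So [CO3^2-] ≈ Ka2.

5.3 × 10^-11 M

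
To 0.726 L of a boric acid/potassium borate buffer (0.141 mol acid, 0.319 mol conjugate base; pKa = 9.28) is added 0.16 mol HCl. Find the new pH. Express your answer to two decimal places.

pH = 9.00

Added H+ converts B(OH)4- to B(OH)3: B(OH)3 → 0.301 mol, B(OH)4- → 0.159 mol.
pH = pKa + log([A⁻]/[HA]) = 9.28 + log(0.159/0.301) = 9.28 -0.277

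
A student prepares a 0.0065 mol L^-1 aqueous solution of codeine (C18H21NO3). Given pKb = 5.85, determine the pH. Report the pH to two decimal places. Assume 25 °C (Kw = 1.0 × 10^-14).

pH = 9.98

C18H21NO3 + H2O ⇌ C18H22NO3+ + OH-
Kb = 10^(−5.85) = 1.41 × 10^-6
Let x = [OH-] at equilibrium. Kb = x²/(0.0065 − x).
Since Kb ≪ C₀, x ≈ √(Kb·C₀) = 9.57 × 10^-5 M.
pOH = 4.02, so pH = 14.00 − pOH = 9.98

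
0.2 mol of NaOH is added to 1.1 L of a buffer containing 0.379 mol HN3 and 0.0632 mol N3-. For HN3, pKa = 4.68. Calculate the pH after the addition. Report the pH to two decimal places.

OH- converts HN3 to N3-: HN3 → 0.179 mol, N3- → 0.263 mol.
pH = pKa + log(n_N3-/n_HN3) = 4.68 + log(0.263/0.179) = 4.68 + (+0.167)

pH = 4.85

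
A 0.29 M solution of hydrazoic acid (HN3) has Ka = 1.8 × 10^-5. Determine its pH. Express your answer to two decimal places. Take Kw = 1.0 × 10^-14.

pH = 2.64

HN3 ⇌ N3- + H+
Ka = x²/(0.29 − x) = 1.8 × 10^-5
Since Ka ≪ C₀, x ≈ √(Ka·C₀) = 2.28 × 10^-3 M.
pH = −log[H+] = −log(2.28 × 10^-3) = 2.64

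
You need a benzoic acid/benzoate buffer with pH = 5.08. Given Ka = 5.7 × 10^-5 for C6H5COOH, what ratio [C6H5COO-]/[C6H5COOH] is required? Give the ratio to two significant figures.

ratio = 6.9

pKa = -log(5.7 × 10^-5) = 4.244
pH = pKa + log(r) ⇒ log(r) = 5.08 − 4.244 = +0.836
r = [C6H5COO-]/[C6H5COOH] = 10^(+0.836) = 6.85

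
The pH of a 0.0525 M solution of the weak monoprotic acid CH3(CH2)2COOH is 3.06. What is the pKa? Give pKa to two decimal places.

pKa = 4.83

[H+] = 10^(-3.06) = 8.71 × 10^-4 M
At equilibrium [HA] = 0.0525 − 8.71 × 10^-4 = 5.16 × 10^-2 M
Ka = [H+][A-]/[HA] = (8.71 × 10^-4)² / 5.16 × 10^-2 = 1.47 × 10^-5
pKa = -log(1.47 × 10^-5) = 4.83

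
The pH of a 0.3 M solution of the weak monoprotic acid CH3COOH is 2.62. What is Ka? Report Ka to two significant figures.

Ka = 1.9 × 10^-5

[H+] = 10^(-2.62) = 2.40 × 10^-3 M
At equilibrium [HA] = 0.3 − 2.40 × 10^-3 = 2.98 × 10^-1 M
Ka = [H+][A-]/[HA] = (2.40 × 10^-3)² / 2.98 × 10^-1 = 1.9 × 10^-5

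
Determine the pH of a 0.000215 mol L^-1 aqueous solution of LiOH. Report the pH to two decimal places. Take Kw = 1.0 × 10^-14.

pH = 10.33

LiOH is a strong base; [OH-] = 0.000215 M.
pOH = -log(0.000215) = 3.67
pH = 14.00 - 3.67 = 10.33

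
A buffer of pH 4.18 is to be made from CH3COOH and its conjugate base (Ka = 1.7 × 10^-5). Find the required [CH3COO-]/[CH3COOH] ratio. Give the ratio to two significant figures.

ratio = 0.26

pKa = -log(1.7 × 10^-5) = 4.770
pH = pKa + log(r) ⇒ log(r) = 4.18 − 4.770 = -0.590
r = [CH3COO-]/[CH3COOH] = 10^(-0.590) = 0.257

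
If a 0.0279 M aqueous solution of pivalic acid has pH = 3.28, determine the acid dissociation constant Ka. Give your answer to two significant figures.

Ka = 1.0 × 10^-5

[H+] = 10^(-3.28) = 5.25 × 10^-4 M
At equilibrium [HA] = 0.0279 − 5.25 × 10^-4 = 2.74 × 10^-2 M
Ka = [H+][A-]/[HA] = (5.25 × 10^-4)² / 2.74 × 10^-2 = 1.0 × 10^-5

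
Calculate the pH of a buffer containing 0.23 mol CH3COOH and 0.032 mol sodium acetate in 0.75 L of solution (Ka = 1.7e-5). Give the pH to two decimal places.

pKa = −log(1.7 × 10^-5) = 4.770
Henderson–Hasselbalch: pH = pKa + log([CH3COO-]/[CH3COOH]) = 4.770 + log(0.032/0.23)
pH = 4.770 + (-0.857) = 3.91

pH = 3.91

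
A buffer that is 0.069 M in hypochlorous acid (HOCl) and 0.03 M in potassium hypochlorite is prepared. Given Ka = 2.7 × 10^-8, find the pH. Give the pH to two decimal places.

pH = 7.21

pKa = −log(2.7 × 10^-8) = 7.569
pH = pKa + log([A⁻]/[HA]) = 7.569 + log(0.03/0.069)
pH = 7.569 + (-0.362) = 7.21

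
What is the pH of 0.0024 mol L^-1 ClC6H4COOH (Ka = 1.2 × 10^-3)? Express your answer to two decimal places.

ClC6H4COOH ⇌ ClC6H4COO- + H+
Ka = [H+]²/(0.0024 − [H+]) = 1.2 × 10^-3
The 5% rule fails; solving [H+]² + Ka·[H+] − Ka·C₀ = 0 exactly:
[H+] = (−Ka + √(Ka² + 4·Ka·C₀))/2 = 1.20 × 10^-3 M
pH = −log(1.20 × 10^-3) = 2.92

pH = 2.92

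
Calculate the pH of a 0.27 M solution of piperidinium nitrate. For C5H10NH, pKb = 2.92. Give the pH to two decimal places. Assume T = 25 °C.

C5H10NH2+ is the conjugate acid of the weak base C5H10NH.
Kb = 10^(−2.92) = 1.20 × 10^-3
Ka = Kw/Kb = 1.0×10^-14 / 1.20 × 10^-3 = 8.33 × 10^-12
From the ICE table, Ka = x²/(0.27 − x) = 8.33 × 10^-12.
Assume x ≪ 0.27: x ≈ √(8.33 × 10^-12 × 0.27) = 1.50 × 10^-6 M
(x/C₀ = 0.00056% < 5%, so the approximation holds.)
pH = −log[H+] = −log(1.50 × 10^-6) = 5.82

pH = 5.82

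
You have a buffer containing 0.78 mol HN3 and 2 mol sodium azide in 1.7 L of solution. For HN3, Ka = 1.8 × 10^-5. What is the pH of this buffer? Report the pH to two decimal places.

pKa = −log(1.8 × 10^-5) = 4.745
Using pH = pKa + log([base]/[acid]) with [base]/[acid] = 2/0.78:
pH = 4.745 + (+0.409) = 5.15

pH = 5.15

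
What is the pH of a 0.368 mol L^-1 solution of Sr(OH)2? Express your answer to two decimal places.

pH = 13.87

Sr(OH)2 is a strong base (each formula unit releases 2 OH-); [OH-] = 0.736 M.
pOH = -log(0.736) = 0.13
pH = 14.00 - 0.13 = 13.87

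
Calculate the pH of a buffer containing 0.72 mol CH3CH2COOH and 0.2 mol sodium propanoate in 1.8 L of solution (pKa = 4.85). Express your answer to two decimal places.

pH = 4.29

Henderson–Hasselbalch: pH = pKa + log([CH3CH2COO-]/[CH3CH2COOH]) = 4.85 + log(0.2/0.72)
pH = 4.85 + (-0.556) = 4.29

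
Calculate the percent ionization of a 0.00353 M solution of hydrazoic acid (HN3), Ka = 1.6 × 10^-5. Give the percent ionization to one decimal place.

HN3 ⇌ N3- + H+; let x = [H+] at equilibrium.
Ka = x²/(C₀ − x); solving the quadratic gives x = 2.30 × 10^-4 M.
% ionization = x/C₀ × 100% = 2.30 × 10^-4/0.00353 × 100% = 6.5%

6.5%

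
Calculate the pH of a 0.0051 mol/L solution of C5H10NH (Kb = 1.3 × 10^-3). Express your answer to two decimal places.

pH = 11.30

C5H10NH + H2O ⇌ C5H10NH2+ + OH-
From the ICE table, Kb = [OH-]²/(0.0051 − [OH-]) = 1.3 × 10^-3.
[OH-] is not negligible relative to C₀; solve [OH-]² + 0.0013·[OH-] − 6.63e-06 = 0.
[OH-] = [−0.0013 + √(0.0013² + 2.65e-05)]/2 = 2.01 × 10^-3 M
pOH = 2.70, so pH = 14.00 − pOH = 11.30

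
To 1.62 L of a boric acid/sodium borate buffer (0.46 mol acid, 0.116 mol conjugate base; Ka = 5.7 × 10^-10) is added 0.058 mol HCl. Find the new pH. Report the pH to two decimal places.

After neutralization: n(B(OH)3) = 0.518 mol, n(B(OH)4-) = 0.058 mol.
pKa = −log(5.7 × 10^-10) = 9.244
pH = pKa + log(n_B(OH)4-/n_B(OH)3) = 9.244 + log(0.058/0.518) = 9.244 + (-0.951)

pH = 8.29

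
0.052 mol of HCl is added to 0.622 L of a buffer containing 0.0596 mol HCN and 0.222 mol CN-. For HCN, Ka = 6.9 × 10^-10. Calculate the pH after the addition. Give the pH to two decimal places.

After neutralization: n(HCN) = 0.112 mol, n(CN-) = 0.17 mol.
pKa = −log(6.9 × 10^-10) = 9.161
pH = pKa + log(n_CN-/n_HCN) = 9.161 + log(0.17/0.112) = 9.161 + (+0.181)

pH = 9.34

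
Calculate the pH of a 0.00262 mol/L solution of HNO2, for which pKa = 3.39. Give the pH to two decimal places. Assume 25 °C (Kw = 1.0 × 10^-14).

HNO2 ⇌ NO2- + H+
Ka = 10^(−3.39) = 4.07 × 10^-4
Let x = [H+] at equilibrium. Ka = x²/(0.00262 − x).
Here C₀/Ka ≈ 6.44, so the small-x approximation fails. Use the quadratic:
x = (−Ka + √(Ka² + 4·Ka·C₀))/2 = 8.49 × 10^-4 M
pH = −log(8.49 × 10^-4) = 3.07

pH = 3.07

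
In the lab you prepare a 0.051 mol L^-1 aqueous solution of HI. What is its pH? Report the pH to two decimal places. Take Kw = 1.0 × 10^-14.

pH = 1.29

HI is a strong acid and dissociates completely, so [H+] = 0.051 M.
pH = -log(0.051) = 1.29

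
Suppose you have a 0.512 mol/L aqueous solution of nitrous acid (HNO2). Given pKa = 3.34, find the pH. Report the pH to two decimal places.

HNO2 ⇌ NO2- + H+
Ka = 10^(−3.34) = 4.57 × 10^-4
Let x = [H+] at equilibrium. Ka = x²/(0.512 − x).
Neglecting x in the denominator: x = √(4.57 × 10^-4 × 0.512) = 1.53 × 10^-2 M
Check: 3% ionized — well under 5%, approximation valid.
pH = −log[H+] = −log(1.53 × 10^-2) = 1.82

pH = 1.82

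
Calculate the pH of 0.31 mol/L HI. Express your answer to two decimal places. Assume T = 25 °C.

HI is a strong acid and dissociates completely, so [H+] = 0.31 M.
pH = -log(0.31) = 0.51

pH = 0.51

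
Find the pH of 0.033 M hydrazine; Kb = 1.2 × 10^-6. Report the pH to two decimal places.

N2H4 + H2O ⇌ N2H5+ + OH-
Let x = [OH-] at equilibrium. Kb = x²/(0.033 − x).
Assume x ≪ 0.033: x ≈ √(1.2 × 10^-6 × 0.033) = 1.99 × 10^-4 M
Check: 0.6% ionized — well under 5%, approximation valid.
pOH = 3.70, so pH = 14.00 − pOH = 10.30

pH = 10.30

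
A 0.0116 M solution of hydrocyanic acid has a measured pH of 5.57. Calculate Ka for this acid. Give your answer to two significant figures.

Ka = 6.2 × 10^-10

[H+] = 10^(-5.57) = 2.69 × 10^-6 M
At equilibrium [HA] = 0.0116 − 2.69 × 10^-6 = 1.16 × 10^-2 M
Ka = [H+][A-]/[HA] = (2.69 × 10^-6)² / 1.16 × 10^-2 = 6.2 × 10^-10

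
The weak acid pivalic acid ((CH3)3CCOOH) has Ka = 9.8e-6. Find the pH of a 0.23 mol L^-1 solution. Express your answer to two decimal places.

pH = 2.82

(CH3)3CCOOH ⇌ (CH3)3CCOO- + H+
Ka = [H+]²/(0.23 − [H+]) = 9.8 × 10^-6
Since Ka ≪ C₀, [H+] ≈ √(Ka·C₀) = 1.50 × 10^-3 M.
([H+]/C₀ = 0.65% < 5%, so the approximation holds.)
pH = −log(1.50 × 10^-3) = 2.82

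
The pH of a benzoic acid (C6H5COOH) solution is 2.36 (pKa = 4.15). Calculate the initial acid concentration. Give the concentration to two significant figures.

C₀ = 2.7 × 10^-1 M

[H+] = 10^(-2.36) = 4.37 × 10^-3 M = x
Ka = 10^(−4.15) = 7.08 × 10^-5
Ka = x²/(C₀ − x) ⇒ C₀ = x + x²/Ka
C₀ = 4.37 × 10^-3 + (4.37 × 10^-3)²/(7.08 × 10^-5) = 2.74 × 10^-1 M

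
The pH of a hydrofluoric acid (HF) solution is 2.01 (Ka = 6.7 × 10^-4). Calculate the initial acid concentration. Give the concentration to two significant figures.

[H+] = 10^(-2.01) = 9.77 × 10^-3 M = x
Ka = x²/(C₀ − x) ⇒ C₀ = x + x²/Ka
C₀ = 9.77 × 10^-3 + (9.77 × 10^-3)²/(6.7 × 10^-4) = 1.52 × 10^-1 M

C₀ = 1.5 × 10^-1 M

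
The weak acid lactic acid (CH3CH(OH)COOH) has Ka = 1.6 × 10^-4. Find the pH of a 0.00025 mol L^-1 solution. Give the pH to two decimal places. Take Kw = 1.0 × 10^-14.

pH = 3.87

CH3CH(OH)COOH ⇌ CH3CH(OH)COO- + H+
Let x = [H+] at equilibrium. Ka = x²/(0.00025 − x).
Here C₀/Ka ≈ 1.56, so the small-x approximation fails. Use the quadratic:
x = [−0.00016 + √(0.00016² + 1.6e-07)]/2 = 1.35 × 10^-4 M
pH = −log[H+] = −log(1.35 × 10^-4) = 3.87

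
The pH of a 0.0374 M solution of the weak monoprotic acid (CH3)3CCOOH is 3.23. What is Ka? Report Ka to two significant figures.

[H+] = 10^(-3.23) = 5.89 × 10^-4 M
At equilibrium [HA] = 0.0374 − 5.89 × 10^-4 = 3.68 × 10^-2 M
Ka = [H+][A-]/[HA] = (5.89 × 10^-4)² / 3.68 × 10^-2 = 9.4 × 10^-6

Ka = 9.4 × 10^-6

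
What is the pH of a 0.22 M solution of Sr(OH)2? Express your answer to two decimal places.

pH = 13.64

Sr(OH)2 is a strong base (each formula unit releases 2 OH-); [OH-] = 0.44 M.
pOH = -log(0.44) = 0.36
pH = 14.00 - 0.36 = 13.64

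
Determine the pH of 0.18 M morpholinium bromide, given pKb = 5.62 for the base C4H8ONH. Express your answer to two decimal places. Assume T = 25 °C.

pH = 4.56

C4H8ONH2+ is the conjugate acid of the weak base C4H8ONH.
Kb = 10^(−5.62) = 2.40 × 10^-6
Ka = Kw/Kb = 1.0×10^-14 / 2.40 × 10^-6 = 4.17 × 10^-9
Let x = [H+] at equilibrium. Ka = x²/(0.18 − x).
Since Ka ≪ C₀, x ≈ √(Ka·C₀) = 2.74 × 10^-5 M.
(x/C₀ = 0.015% < 5%, so the approximation holds.)
pH = −log[H+] = −log(2.74 × 10^-5) = 4.56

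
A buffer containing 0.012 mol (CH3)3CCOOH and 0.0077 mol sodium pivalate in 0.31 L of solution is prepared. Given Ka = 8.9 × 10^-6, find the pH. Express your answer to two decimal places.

pKa = −log(8.9 × 10^-6) = 5.051
Henderson–Hasselbalch: pH = pKa + log([(CH3)3CCOO-]/[(CH3)3CCOOH]) = 5.051 + log(0.0077/0.012)
pH = 5.051 + (-0.193) = 4.86

pH = 4.86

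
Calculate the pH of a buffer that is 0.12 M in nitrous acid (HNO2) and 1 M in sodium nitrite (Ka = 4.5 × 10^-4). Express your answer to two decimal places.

pH = 4.27

pKa = −log(4.5 × 10^-4) = 3.347
Henderson–Hasselbalch: pH = pKa + log([NO2-]/[HNO2]) = 3.347 + log(1/0.12)
pH = 3.347 + (+0.921) = 4.27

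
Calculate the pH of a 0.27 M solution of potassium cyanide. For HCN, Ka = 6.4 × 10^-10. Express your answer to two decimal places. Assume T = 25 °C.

CN- is the conjugate base of the weak acid HCN.
Kb = Kw/Ka = 1.0×10^-14 / 6.4 × 10^-10 = 1.56 × 10^-5
From the ICE table, Kb = [OH-]²/(0.27 − [OH-]) = 1.56 × 10^-5.
Since Kb ≪ C₀, [OH-] ≈ √(Kb·C₀) = 2.05 × 10^-3 M.
([OH-]/C₀ = 0.76% < 5%, so the approximation holds.)
pOH = −log(2.05 × 10^-3) = 2.69; pH = 14.00 − 2.69 = 11.31

pH = 11.31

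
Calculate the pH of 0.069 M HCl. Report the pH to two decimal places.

HCl is a strong acid and dissociates completely, so [H+] = 0.069 M.
pH = -log(0.069) = 1.16

pH = 1.16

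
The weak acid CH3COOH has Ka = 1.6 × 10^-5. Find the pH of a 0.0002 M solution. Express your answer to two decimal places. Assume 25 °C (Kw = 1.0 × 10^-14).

pH = 4.31

CH3COOH ⇌ CH3COO- + H+
From the ICE table, Ka = [H+]²/(0.0002 − [H+]) = 1.6 × 10^-5.
[H+] is not negligible relative to C₀; solve [H+]² + 1.6e-05·[H+] − 3.2e-09 = 0.
[H+] = (−Ka + √(Ka² + 4·Ka·C₀))/2 = 4.91 × 10^-5 M
pH = −log[H+] = −log(4.91 × 10^-5) = 4.31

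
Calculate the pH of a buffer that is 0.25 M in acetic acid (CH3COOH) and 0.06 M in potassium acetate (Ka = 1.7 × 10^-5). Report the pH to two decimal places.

pKa = −log(1.7 × 10^-5) = 4.770
pH = pKa + log([A⁻]/[HA]) = 4.770 + log(0.06/0.25)
pH = 4.770 + (-0.620) = 4.15

pH = 4.15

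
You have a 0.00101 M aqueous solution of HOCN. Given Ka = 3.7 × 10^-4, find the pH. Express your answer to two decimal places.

pH = 3.34

HOCN ⇌ OCN- + H+
Ka = [H+]²/(0.00101 − [H+]) = 3.7 × 10^-4
Here C₀/Ka ≈ 2.73, so the small-[H+] approximation fails. Use the quadratic:
[H+] = (−Ka + √(Ka² + 4·Ka·C₀))/2 = 4.54 × 10^-4 M
pH = −log(4.54 × 10^-4) = 3.34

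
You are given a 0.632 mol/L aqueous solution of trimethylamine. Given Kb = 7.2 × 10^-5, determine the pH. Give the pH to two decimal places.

(CH3)3N + H2O ⇌ (CH3)3NH+ + OH-
Kb = [OH-]²/(0.632 − [OH-]) = 7.2 × 10^-5
Neglecting [OH-] in the denominator: [OH-] = √(7.2 × 10^-5 × 0.632) = 6.75 × 10^-3 M
pOH = 2.17, so pH = 14.00 − pOH = 11.83

pH = 11.83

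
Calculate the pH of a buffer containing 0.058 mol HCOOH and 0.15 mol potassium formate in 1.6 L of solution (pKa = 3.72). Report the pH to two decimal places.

pH = 4.13

Using pH = pKa + log([base]/[acid]) with [base]/[acid] = 0.15/0.058:
pH = 3.72 + (+0.413) = 4.13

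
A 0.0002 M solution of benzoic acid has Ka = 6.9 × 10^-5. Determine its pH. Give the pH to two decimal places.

pH = 4.06

C6H5COOH ⇌ C6H5COO- + H+
Ka = x²/(0.0002 − x) = 6.9 × 10^-5
The 5% rule fails; solving x² + Ka·x − Ka·C₀ = 0 exactly:
x = [−6.9e-05 + √(6.9e-05² + 5.52e-08)]/2 = 8.79 × 10^-5 M
pH = −log(8.79 × 10^-5) = 4.06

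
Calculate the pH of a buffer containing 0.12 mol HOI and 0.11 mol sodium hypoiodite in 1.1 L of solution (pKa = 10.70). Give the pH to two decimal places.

pH = 10.66

pH = pKa + log([A⁻]/[HA]) = 10.70 + log(0.11/0.12)
pH = 10.70 + (-0.038) = 10.66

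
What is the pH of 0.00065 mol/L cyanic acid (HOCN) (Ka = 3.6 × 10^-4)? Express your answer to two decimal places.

pH = 3.47

HOCN ⇌ OCN- + H+
Ka = x²/(0.00065 − x) = 3.6 × 10^-4
x is not negligible relative to C₀; solve x² + 0.00036·x − 2.34e-07 = 0.
x = (−Ka + √(Ka² + 4·Ka·C₀))/2 = 3.36 × 10^-4 M
pH = −log[H+] = −log(3.36 × 10^-4) = 3.47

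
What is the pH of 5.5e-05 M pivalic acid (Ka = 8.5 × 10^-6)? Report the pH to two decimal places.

pH = 4.75

(CH3)3CCOOH ⇌ (CH3)3CCOO- + H+
Let x = [H+] at equilibrium. Ka = x²/(5.5e-05 − x).
The 5% rule fails; solving x² + Ka·x − Ka·C₀ = 0 exactly:
x = [−8.5e-06 + √(8.5e-06² + 1.87e-09)]/2 = 1.78 × 10^-5 M
pH = −log(1.78 × 10^-5) = 4.75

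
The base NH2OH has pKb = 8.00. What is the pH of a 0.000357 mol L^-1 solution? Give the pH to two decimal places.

NH2OH + H2O ⇌ NH3OH+ + OH-
Kb = 10^(−8.00) = 1.00 × 10^-8
Let x = [OH-] at equilibrium. Kb = x²/(0.000357 − x).
Assume x ≪ 0.000357: x ≈ √(1.00 × 10^-8 × 0.000357) = 1.89 × 10^-6 M
Check: 0.53% ionized — well under 5%, approximation valid.
pOH = 5.72, so pH = 14.00 − pOH = 8.28

pH = 8.28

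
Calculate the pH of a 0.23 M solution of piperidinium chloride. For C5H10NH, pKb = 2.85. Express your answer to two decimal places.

C5H10NH2+ is the conjugate acid of the weak base C5H10NH.
Kb = 10^(−2.85) = 1.41 × 10^-3
Ka = Kw/Kb = 1.0×10^-14 / 1.41 × 10^-3 = 7.09 × 10^-12
Ka = [H+]²/(0.23 − [H+]) = 7.09 × 10^-12
Neglecting [H+] in the denominator: [H+] = √(7.09 × 10^-12 × 0.23) = 1.28 × 10^-6 M
Check: 0.00056% ionized — well under 5%, approximation valid.
pH = −log(1.28 × 10^-6) = 5.89

pH = 5.89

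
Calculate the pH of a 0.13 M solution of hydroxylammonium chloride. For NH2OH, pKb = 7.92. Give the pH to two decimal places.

pH = 3.48

NH3OH+ is the conjugate acid of the weak base NH2OH.
Kb = 10^(−7.92) = 1.20 × 10^-8
Ka = Kw/Kb = 1.0×10^-14 / 1.20 × 10^-8 = 8.33 × 10^-7
Ka = [H+]²/(0.13 − [H+]) = 8.33 × 10^-7
Since Ka ≪ C₀, [H+] ≈ √(Ka·C₀) = 3.29 × 10^-4 M.
pH = −log[H+] = −log(3.29 × 10^-4) = 3.48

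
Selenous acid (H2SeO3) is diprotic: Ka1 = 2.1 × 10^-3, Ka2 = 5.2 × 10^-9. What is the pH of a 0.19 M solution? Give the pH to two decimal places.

pH = 1.72

Ka1 ≫ Ka2, so treat the first dissociation as the only significant source of H+.
Ka1 = x²/(0.19 − x) = 2.1 × 10^-3
Solving the quadratic: x = (−Ka1 + √(Ka1² + 4·Ka1·C₀))/2 = 1.90 × 10^-2 M
pH = −log(1.90 × 10^-2) = 1.72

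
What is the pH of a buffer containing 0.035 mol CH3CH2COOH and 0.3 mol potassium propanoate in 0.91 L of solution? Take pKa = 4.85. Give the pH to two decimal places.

Henderson–Hasselbalch: pH = pKa + log([CH3CH2COO-]/[CH3CH2COOH]) = 4.85 + log(0.3/0.035)
pH = 4.85 + (+0.933) = 5.78

pH = 5.78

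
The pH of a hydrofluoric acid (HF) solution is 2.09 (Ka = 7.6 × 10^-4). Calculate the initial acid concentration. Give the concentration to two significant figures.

[H+] = 10^(-2.09) = 8.13 × 10^-3 M = x
Ka = x²/(C₀ − x) ⇒ C₀ = x + x²/Ka
C₀ = 8.13 × 10^-3 + (8.13 × 10^-3)²/(7.6 × 10^-4) = 9.51 × 10^-2 M

C₀ = 9.5 × 10^-2 M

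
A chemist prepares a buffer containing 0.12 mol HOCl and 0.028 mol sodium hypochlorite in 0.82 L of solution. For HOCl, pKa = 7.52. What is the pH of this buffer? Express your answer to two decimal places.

pH = 6.89

Henderson–Hasselbalch: pH = pKa + log([OCl-]/[HOCl]) = 7.52 + log(0.028/0.12)
pH = 7.52 + (-0.632) = 6.89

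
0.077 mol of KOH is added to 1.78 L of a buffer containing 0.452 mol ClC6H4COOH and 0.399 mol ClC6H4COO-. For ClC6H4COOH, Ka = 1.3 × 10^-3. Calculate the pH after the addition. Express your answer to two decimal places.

pH = 2.99

OH- converts ClC6H4COOH to ClC6H4COO-: ClC6H4COOH → 0.375 mol, ClC6H4COO- → 0.476 mol.
pKa = −log(1.3 × 10^-3) = 2.886
pH = pKa + log(n_ClC6H4COO-/n_ClC6H4COOH) = 2.886 + log(0.476/0.375) = 2.886 + (+0.104)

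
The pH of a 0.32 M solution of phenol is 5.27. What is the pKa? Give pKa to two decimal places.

pKa = 10.05

[H+] = 10^(-5.27) = 5.37 × 10^-6 M
At equilibrium [HA] = 0.32 − 5.37 × 10^-6 = 3.20 × 10^-1 M
Ka = [H+][A-]/[HA] = (5.37 × 10^-6)² / 3.20 × 10^-1 = 9.01 × 10^-11
pKa = -log(9.01 × 10^-11) = 10.05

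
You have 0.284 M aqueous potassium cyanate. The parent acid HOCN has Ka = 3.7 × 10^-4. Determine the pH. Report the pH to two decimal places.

OCN- is the conjugate base of the weak acid HOCN.
Kb = Kw/Ka = 1.0×10^-14 / 3.7 × 10^-4 = 2.70 × 10^-11
Kb = [OH-]²/(0.284 − [OH-]) = 2.70 × 10^-11
Since Kb ≪ C₀, [OH-] ≈ √(Kb·C₀) = 2.77 × 10^-6 M.
pOH = −log(2.77 × 10^-6) = 5.56; pH = 14.00 − 5.56 = 8.44

pH = 8.44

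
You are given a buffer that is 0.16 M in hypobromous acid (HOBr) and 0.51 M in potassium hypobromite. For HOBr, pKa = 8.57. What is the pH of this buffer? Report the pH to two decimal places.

Using pH = pKa + log([base]/[acid]) with [base]/[acid] = 0.51/0.16:
pH = 8.57 + (+0.503) = 9.07

pH = 9.07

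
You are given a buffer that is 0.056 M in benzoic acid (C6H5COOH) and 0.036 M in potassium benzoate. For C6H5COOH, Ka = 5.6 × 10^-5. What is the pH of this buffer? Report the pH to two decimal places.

pH = 4.06

pKa = −log(5.6 × 10^-5) = 4.252
Using pH = pKa + log([base]/[acid]) with [base]/[acid] = 0.036/0.056:
pH = 4.252 + (-0.192) = 4.06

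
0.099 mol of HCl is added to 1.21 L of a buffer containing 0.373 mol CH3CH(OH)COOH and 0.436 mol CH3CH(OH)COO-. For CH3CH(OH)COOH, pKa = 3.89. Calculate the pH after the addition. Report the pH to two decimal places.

pH = 3.74

After neutralization: n(CH3CH(OH)COOH) = 0.472 mol, n(CH3CH(OH)COO-) = 0.337 mol.
Henderson–Hasselbalch with mole ratio 0.337/0.472: pH = 3.89 + (-0.146)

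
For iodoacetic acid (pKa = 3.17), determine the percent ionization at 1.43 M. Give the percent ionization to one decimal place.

ICH2COOH ⇌ ICH2COO- + H+; let x = [H+] at equilibrium.
Ka = 10^(−3.17) = 6.76 × 10^-4
x ≈ √(Ka·C₀) = √(6.76 × 10^-4 × 1.43) = 3.11 × 10^-2 M
% ionization = x/C₀ × 100% = 3.11 × 10^-2/1.43 × 100% = 2.2%

2.2%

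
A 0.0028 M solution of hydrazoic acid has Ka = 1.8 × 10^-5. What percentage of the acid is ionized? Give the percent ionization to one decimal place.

HN3 ⇌ N3- + H+; let x = [H+] at equilibrium.
Solve x² + 1.8e-05x − 5.04e-08 = 0 → x = 2.16 × 10^-4 M
Fraction ionized = 2.16 × 10^-4 / 0.0028 = 0.0771 → 7.7%

7.7%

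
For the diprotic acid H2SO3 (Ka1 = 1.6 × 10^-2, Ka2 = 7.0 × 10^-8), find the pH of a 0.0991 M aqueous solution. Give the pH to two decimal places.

Ka1 ≫ Ka2, so treat the first dissociation as the only significant source of H+.
Ka1 = x²/(0.0991 − x) = 1.6 × 10^-2
Solving the quadratic: x = (−Ka1 + √(Ka1² + 4·Ka1·C₀))/2 = 3.26 × 10^-2 M
pH = −log(3.26 × 10^-2) = 1.49

pH = 1.49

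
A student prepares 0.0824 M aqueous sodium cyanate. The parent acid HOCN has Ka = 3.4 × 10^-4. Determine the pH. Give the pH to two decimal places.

pH = 8.19

OCN- is the conjugate base of the weak acid HOCN.
Kb = Kw/Ka = 1.0×10^-14 / 3.4 × 10^-4 = 2.94 × 10^-11
Let x = [OH-] at equilibrium. Kb = x²/(0.0824 − x).
Neglecting x in the denominator: x = √(2.94 × 10^-11 × 0.0824) = 1.56 × 10^-6 M
Check: 0.0019% ionized — well under 5%, approximation valid.
pOH = 5.81, so pH = 14.00 − pOH = 8.19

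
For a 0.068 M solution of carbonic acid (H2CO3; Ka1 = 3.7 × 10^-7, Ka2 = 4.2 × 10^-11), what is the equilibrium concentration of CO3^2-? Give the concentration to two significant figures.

4.2 × 10^-11 M

First ionization gives [H+] ≈ [HCO3-] = 1.59 × 10^-4 M.
Second step: Ka2 = [H+][CO3^2-]/[HCO3-] ≈ [CO3^2-] (since [H+] ≈ [HCO3-]).
So [CO3^2-] ≈ Ka2.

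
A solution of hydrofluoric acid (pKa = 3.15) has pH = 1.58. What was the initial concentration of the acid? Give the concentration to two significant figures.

C₀ = 1.0 M

[H+] = 10^(-1.58) = 2.63 × 10^-2 M = x
Ka = 10^(−3.15) = 7.08 × 10^-4
Ka = x²/(C₀ − x) ⇒ C₀ = x + x²/Ka
C₀ = 2.63 × 10^-2 + (2.63 × 10^-2)²/(7.08 × 10^-4) = 1.00 M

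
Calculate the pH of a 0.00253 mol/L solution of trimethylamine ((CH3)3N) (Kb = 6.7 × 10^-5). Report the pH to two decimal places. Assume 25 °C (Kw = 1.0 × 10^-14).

pH = 10.58

(CH3)3N + H2O ⇌ (CH3)3NH+ + OH-
From the ICE table, Kb = [OH-]²/(0.00253 − [OH-]) = 6.7 × 10^-5.
The 5% rule fails; solving [OH-]² + Kb·[OH-] − Kb·C₀ = 0 exactly:
[OH-] = (−Kb + √(Kb² + 4·Kb·C₀))/2 = 3.80 × 10^-4 M
pOH = −log(3.80 × 10^-4) = 3.42; pH = 14.00 − 3.42 = 10.58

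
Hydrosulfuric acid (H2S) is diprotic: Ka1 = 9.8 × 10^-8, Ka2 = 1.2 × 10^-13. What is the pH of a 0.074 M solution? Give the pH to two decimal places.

Ka1 ≫ Ka2, so treat the first dissociation as the only significant source of H+.
Ka1 = x²/(0.074 − x) = 9.8 × 10^-8
x ≈ √(9.8 × 10^-8 × 0.074) = 8.52 × 10^-5 M
pH = −log(8.52 × 10^-5) = 4.07

pH = 4.07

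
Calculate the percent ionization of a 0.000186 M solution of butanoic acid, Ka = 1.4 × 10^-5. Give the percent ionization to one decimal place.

23.9%

CH3(CH2)2COOH ⇌ CH3(CH2)2COO- + H+; let x = [H+] at equilibrium.
Solve x² + 1.4e-05x − 2.6e-09 = 0 → x = 4.45 × 10^-5 M
% ionization = x/C₀ × 100% = 4.45 × 10^-5/0.000186 × 100% = 23.9%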